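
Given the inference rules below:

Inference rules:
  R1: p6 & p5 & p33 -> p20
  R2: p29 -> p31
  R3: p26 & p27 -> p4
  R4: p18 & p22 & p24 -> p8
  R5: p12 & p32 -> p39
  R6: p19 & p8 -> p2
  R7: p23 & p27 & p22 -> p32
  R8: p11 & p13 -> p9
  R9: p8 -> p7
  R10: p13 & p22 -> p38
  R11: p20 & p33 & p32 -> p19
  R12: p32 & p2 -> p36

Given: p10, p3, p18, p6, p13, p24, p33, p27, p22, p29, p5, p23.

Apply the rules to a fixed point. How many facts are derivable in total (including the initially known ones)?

Round 1 fires R1, R2, R4, R7, R10, giving p20, p31, p8, p32, p38.
Round 2 fires R9, R11, giving p7, p19.
Round 3 fires R6, giving p2.
Round 4 fires R12, giving p36.
Closure: {p10, p13, p18, p19, p2, p20, p22, p23, p24, p27, p29, p3, p31, p32, p33, p36, p38, p5, p6, p7, p8} — 21 facts.

21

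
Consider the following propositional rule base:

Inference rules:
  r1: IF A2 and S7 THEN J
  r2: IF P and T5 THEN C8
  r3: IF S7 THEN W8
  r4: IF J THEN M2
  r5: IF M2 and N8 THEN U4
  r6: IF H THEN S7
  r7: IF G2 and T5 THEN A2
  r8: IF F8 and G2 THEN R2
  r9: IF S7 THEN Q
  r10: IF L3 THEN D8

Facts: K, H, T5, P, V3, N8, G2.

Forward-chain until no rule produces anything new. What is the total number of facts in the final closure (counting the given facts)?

Round 1 — r2, r6, r7, derive C8, S7, A2.
Round 2 — r1, r3, r9, derive J, W8, Q.
Round 3 — r4, derive M2.
Round 4 — r5, derive U4.
Closure: {A2, C8, G2, H, J, K, M2, N8, P, Q, S7, T5, U4, V3, W8} — 15 facts.

15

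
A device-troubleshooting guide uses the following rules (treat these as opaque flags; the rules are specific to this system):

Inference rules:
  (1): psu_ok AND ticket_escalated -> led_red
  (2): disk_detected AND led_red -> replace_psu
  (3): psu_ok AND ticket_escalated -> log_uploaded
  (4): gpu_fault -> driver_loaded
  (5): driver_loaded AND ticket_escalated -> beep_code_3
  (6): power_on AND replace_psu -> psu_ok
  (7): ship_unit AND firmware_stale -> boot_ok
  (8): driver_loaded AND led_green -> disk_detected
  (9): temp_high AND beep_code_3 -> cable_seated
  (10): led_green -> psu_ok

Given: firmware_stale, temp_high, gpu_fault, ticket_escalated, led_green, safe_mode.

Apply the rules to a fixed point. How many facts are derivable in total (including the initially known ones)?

Round 1: (4) [gpu_fault -> driver_loaded]; (10) [led_green -> psu_ok]. New: driver_loaded, psu_ok.
Round 2: (1) [psu_ok AND ticket_escalated -> led_red]; (3) [psu_ok AND ticket_escalated -> log_uploaded]; (5) [driver_loaded AND ticket_escalated -> beep_code_3]; (8) [driver_loaded AND led_green -> disk_detected]. New: led_red, log_uploaded, beep_code_3, disk_detected.
Round 3: (2) [disk_detected AND led_red -> replace_psu]; (9) [temp_high AND beep_code_3 -> cable_seated]. New: replace_psu, cable_seated.
Closure: {beep_code_3, cable_seated, disk_detected, driver_loaded, firmware_stale, gpu_fault, led_green, led_red, log_uploaded, psu_ok, replace_psu, safe_mode, temp_high, ticket_escalated} — 14 facts.

14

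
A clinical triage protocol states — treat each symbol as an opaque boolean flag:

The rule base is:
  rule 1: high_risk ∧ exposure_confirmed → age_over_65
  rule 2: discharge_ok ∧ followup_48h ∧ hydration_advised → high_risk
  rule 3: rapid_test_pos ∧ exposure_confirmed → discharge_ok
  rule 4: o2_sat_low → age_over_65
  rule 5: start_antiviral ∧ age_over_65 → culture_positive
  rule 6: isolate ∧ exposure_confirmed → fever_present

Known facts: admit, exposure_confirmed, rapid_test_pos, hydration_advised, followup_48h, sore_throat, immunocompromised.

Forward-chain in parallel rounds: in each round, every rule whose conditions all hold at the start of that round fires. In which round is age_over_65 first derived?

3

Round 1: rule 3 [rapid_test_pos ∧ exposure_confirmed → discharge_ok]. New: discharge_ok.
Round 2: rule 2 [discharge_ok ∧ followup_48h ∧ hydration_advised → high_risk]. New: high_risk.
Round 3: rule 1 [high_risk ∧ exposure_confirmed → age_over_65]. New: age_over_65.
age_over_65 first appears in round 3.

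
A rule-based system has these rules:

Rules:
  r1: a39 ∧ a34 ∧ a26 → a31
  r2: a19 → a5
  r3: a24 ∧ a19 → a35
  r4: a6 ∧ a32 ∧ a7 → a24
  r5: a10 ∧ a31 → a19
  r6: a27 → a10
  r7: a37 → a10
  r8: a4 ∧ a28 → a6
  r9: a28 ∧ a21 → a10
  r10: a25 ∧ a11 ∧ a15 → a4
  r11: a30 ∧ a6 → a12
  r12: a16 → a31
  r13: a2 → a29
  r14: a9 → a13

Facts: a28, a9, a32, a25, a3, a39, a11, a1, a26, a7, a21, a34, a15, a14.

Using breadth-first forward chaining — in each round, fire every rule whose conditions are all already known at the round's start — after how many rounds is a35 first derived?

4

Round 1: r1 [a39 ∧ a34 ∧ a26 → a31]; r9 [a28 ∧ a21 → a10]; r10 [a25 ∧ a11 ∧ a15 → a4]; r14 [a9 → a13]. Adds a31, a10, a4, a13.
Round 2: r5 [a10 ∧ a31 → a19]; r8 [a4 ∧ a28 → a6]. Adds a19, a6.
Round 3: r2 [a19 → a5]; r4 [a6 ∧ a32 ∧ a7 → a24]. Adds a5, a24.
Round 4: r3 [a24 ∧ a19 → a35]. Adds a35.
a35 first appears in round 4.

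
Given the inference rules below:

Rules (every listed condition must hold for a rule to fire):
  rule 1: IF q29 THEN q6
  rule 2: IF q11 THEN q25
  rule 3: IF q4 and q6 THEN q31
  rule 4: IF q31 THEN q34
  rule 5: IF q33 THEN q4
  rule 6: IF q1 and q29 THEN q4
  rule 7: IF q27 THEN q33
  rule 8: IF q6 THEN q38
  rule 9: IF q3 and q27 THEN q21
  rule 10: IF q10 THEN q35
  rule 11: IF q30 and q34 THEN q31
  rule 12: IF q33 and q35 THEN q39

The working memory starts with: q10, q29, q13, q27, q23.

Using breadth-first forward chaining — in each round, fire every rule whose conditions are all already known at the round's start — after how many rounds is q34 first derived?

4

Round 1: rule 1 [IF q29 THEN q6]; rule 7 [IF q27 THEN q33]; rule 10 [IF q10 THEN q35]. Adds q6, q33, q35.
Round 2: rule 5 [IF q33 THEN q4]; rule 8 [IF q6 THEN q38]; rule 12 [IF q33 and q35 THEN q39]. Adds q4, q38, q39.
Round 3: rule 3 [IF q4 and q6 THEN q31]. Adds q31.
Round 4: rule 4 [IF q31 THEN q34]. Adds q34.
q34 first appears in round 4.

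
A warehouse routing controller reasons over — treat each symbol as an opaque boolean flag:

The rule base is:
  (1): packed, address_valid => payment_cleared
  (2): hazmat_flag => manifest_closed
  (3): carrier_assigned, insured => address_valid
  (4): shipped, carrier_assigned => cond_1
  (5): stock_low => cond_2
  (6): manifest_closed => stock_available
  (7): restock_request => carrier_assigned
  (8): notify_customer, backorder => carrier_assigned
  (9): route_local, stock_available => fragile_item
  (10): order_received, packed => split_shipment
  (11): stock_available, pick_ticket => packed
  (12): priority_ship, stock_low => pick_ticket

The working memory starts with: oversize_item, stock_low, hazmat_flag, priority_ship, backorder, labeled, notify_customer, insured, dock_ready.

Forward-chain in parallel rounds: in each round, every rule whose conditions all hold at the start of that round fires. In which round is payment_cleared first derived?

4

Round 1: (2) [hazmat_flag => manifest_closed]; (5) [stock_low => cond_2]; (8) [notify_customer, backorder => carrier_assigned]; (12) [priority_ship, stock_low => pick_ticket]. Adds manifest_closed, cond_2, carrier_assigned, pick_ticket.
Round 2: (3) [carrier_assigned, insured => address_valid]; (6) [manifest_closed => stock_available]. Adds address_valid, stock_available.
Round 3: (11) [stock_available, pick_ticket => packed]. Adds packed.
Round 4: (1) [packed, address_valid => payment_cleared]. Adds payment_cleared.
payment_cleared first appears in round 4.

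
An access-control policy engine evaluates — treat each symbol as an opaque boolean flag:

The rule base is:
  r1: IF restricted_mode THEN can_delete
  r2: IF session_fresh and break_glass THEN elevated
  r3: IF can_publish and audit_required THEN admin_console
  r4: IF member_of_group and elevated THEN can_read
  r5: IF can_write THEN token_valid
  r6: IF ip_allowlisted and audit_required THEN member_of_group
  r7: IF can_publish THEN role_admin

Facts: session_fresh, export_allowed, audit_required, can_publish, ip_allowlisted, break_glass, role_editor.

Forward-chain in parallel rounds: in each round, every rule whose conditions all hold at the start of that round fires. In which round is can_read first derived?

[1] r2 [IF session_fresh and break_glass THEN elevated]; r3 [IF can_publish and audit_required THEN admin_console]; r6 [IF ip_allowlisted and audit_required THEN member_of_group]; r7 [IF can_publish THEN role_admin]. ⇒ new: elevated, admin_console, member_of_group, role_admin.
[2] r4 [IF member_of_group and elevated THEN can_read]. ⇒ new: can_read.
can_read first appears in round 2.

2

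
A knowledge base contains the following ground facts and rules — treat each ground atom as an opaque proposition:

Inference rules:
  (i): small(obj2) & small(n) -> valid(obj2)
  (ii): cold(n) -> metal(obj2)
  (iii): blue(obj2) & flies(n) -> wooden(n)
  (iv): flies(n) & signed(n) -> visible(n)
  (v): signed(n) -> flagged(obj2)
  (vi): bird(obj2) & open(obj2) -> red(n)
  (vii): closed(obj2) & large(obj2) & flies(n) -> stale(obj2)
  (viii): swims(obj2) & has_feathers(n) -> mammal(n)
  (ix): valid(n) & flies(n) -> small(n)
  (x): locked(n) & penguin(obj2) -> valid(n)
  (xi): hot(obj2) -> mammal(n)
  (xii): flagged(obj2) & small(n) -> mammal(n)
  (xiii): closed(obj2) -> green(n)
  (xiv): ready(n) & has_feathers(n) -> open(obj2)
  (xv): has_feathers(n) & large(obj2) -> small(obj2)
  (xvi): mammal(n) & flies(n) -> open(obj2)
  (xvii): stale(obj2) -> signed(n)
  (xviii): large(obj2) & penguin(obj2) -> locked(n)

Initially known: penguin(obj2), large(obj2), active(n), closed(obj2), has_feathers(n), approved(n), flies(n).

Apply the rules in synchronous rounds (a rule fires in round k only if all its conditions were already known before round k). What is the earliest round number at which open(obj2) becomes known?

Round 1 fires (vii), (xiii), (xv), (xviii), giving stale(obj2), green(n), small(obj2), locked(n).
Round 2 fires (x), (xvii), giving valid(n), signed(n).
Round 3 fires (iv), (v), (ix), giving visible(n), flagged(obj2), small(n).
Round 4 fires (i), (xii), giving valid(obj2), mammal(n).
Round 5 fires (xvi), giving open(obj2).
open(obj2) first appears in round 5.

5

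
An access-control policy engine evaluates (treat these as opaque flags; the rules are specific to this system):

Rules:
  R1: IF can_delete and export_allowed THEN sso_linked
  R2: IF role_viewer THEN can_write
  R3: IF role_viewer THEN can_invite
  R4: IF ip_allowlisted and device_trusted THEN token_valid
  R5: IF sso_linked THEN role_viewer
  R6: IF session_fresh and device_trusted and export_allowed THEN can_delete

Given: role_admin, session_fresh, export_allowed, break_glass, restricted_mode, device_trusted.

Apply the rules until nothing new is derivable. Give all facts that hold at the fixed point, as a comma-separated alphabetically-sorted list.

Round 1 — R6, derive can_delete.
Round 2 — R1, derive sso_linked.
Round 3 — R5, derive role_viewer.
Round 4 — R2, R3, derive can_write, can_invite.

break_glass, can_delete, can_invite, can_write, device_trusted, export_allowed, restricted_mode, role_admin, role_viewer, session_fresh, sso_linked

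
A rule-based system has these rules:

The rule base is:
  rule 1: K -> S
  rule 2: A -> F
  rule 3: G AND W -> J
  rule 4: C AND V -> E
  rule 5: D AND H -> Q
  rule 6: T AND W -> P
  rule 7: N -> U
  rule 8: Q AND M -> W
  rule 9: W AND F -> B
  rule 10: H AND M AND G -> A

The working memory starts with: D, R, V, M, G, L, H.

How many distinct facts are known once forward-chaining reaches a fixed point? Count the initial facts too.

13

Round 1: rule 5 [D AND H -> Q]; rule 10 [H AND M AND G -> A]. New: Q, A.
Round 2: rule 2 [A -> F]; rule 8 [Q AND M -> W]. New: F, W.
Round 3: rule 3 [G AND W -> J]; rule 9 [W AND F -> B]. New: J, B.
Closure: {A, B, D, F, G, H, J, L, M, Q, R, V, W} — 13 facts.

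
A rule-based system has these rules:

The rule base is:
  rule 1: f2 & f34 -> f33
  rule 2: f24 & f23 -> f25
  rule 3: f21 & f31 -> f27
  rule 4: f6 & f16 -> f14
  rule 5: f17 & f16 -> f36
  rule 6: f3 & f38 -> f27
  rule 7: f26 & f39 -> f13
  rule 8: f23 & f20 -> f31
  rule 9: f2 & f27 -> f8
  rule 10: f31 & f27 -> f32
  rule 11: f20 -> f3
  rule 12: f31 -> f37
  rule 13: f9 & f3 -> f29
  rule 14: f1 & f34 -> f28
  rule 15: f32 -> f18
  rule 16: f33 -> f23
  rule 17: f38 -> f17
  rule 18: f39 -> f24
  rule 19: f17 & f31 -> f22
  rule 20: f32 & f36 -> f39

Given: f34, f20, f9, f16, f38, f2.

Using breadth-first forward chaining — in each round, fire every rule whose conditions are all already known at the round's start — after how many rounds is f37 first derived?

Round 1 — rule 1, rule 11, rule 17, derive f33, f3, f17.
Round 2 — rule 5, rule 6, rule 13, rule 16, derive f36, f27, f29, f23.
Round 3 — rule 8, rule 9, derive f31, f8.
Round 4 — rule 10, rule 12, rule 19, derive f32, f37, f22.
f37 first appears in round 4.

4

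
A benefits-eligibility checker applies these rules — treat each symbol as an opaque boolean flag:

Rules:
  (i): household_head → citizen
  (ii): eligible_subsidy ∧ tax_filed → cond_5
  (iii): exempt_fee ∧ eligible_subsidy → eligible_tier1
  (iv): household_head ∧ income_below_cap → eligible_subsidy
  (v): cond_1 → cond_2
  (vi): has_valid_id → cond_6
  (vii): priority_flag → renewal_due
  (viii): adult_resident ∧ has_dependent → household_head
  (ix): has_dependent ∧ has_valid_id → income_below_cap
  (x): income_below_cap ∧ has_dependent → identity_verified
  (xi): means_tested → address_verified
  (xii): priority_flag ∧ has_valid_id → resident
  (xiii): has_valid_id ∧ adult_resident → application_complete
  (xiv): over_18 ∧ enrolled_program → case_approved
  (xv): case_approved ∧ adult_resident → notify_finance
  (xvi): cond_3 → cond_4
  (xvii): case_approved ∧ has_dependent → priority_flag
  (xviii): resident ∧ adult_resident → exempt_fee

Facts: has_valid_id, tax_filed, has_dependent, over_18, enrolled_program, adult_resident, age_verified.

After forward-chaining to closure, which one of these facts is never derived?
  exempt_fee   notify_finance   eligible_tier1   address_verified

Round 1 — (vi), (viii), (ix), (xiii), (xiv), derive cond_6, household_head, income_below_cap, application_complete, case_approved.
Round 2 — (i), (iv), (x), (xv), (xvii), derive citizen, eligible_subsidy, identity_verified, notify_finance, priority_flag.
Round 3 — (ii), (vii), (xii), derive cond_5, renewal_due, resident.
Round 4 — (xviii), derive exempt_fee.
Round 5 — (iii), derive eligible_tier1.
Derived: exempt_fee (round 4), eligible_tier1 (round 5), notify_finance (round 2). address_verified never appears in any round.

address_verified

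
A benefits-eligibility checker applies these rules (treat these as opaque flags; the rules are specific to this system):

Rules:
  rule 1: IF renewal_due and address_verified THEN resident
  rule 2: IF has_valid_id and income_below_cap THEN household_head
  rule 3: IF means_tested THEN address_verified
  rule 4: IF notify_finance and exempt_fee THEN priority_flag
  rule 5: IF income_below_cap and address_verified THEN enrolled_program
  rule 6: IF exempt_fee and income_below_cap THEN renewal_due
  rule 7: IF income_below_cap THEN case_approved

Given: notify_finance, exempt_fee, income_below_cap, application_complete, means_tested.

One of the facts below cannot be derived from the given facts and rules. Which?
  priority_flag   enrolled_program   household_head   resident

household_head

[1] rule 3 [IF means_tested THEN address_verified]; rule 4 [IF notify_finance and exempt_fee THEN priority_flag]; rule 6 [IF exempt_fee and income_below_cap THEN renewal_due]; rule 7 [IF income_below_cap THEN case_approved]. ⇒ new: address_verified, priority_flag, renewal_due, case_approved.
[2] rule 1 [IF renewal_due and address_verified THEN resident]; rule 5 [IF income_below_cap and address_verified THEN enrolled_program]. ⇒ new: resident, enrolled_program.
Derived: priority_flag (round 1), enrolled_program (round 2), resident (round 2). household_head never appears in any round.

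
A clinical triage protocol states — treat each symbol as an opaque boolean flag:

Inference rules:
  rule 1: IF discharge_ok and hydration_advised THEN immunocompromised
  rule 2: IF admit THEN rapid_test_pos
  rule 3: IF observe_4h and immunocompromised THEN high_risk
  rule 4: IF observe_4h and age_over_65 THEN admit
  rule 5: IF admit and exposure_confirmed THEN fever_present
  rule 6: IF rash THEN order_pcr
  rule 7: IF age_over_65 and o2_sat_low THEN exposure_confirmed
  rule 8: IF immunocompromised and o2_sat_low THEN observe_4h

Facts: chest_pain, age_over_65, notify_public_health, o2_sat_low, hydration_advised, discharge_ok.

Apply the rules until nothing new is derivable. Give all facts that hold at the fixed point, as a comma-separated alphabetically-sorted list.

Round 1: rule 1 [IF discharge_ok and hydration_advised THEN immunocompromised]; rule 7 [IF age_over_65 and o2_sat_low THEN exposure_confirmed]. New: immunocompromised, exposure_confirmed.
Round 2: rule 8 [IF immunocompromised and o2_sat_low THEN observe_4h]. New: observe_4h.
Round 3: rule 3 [IF observe_4h and immunocompromised THEN high_risk]; rule 4 [IF observe_4h and age_over_65 THEN admit]. New: high_risk, admit.
Round 4: rule 2 [IF admit THEN rapid_test_pos]; rule 5 [IF admit and exposure_confirmed THEN fever_present]. New: rapid_test_pos, fever_present.

admit, age_over_65, chest_pain, discharge_ok, exposure_confirmed, fever_present, high_risk, hydration_advised, immunocompromised, notify_public_health, o2_sat_low, observe_4h, rapid_test_pos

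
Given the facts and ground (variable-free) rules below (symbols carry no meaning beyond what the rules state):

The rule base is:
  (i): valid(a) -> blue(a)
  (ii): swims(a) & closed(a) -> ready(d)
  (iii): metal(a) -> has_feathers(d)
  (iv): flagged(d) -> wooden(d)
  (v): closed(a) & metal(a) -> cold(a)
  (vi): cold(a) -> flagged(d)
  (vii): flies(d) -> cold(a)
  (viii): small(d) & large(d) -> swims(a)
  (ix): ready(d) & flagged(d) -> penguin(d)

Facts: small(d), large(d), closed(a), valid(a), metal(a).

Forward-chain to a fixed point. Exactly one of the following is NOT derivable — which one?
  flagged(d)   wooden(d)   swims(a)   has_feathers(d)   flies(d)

Round 1: (i) [valid(a) -> blue(a)]; (iii) [metal(a) -> has_feathers(d)]; (v) [closed(a) & metal(a) -> cold(a)]; (viii) [small(d) & large(d) -> swims(a)]. New: blue(a), has_feathers(d), cold(a), swims(a).
Round 2: (ii) [swims(a) & closed(a) -> ready(d)]; (vi) [cold(a) -> flagged(d)]. New: ready(d), flagged(d).
Round 3: (iv) [flagged(d) -> wooden(d)]; (ix) [ready(d) & flagged(d) -> penguin(d)]. New: wooden(d), penguin(d).
Derived: flagged(d) (round 2), has_feathers(d) (round 1), swims(a) (round 1), wooden(d) (round 3). flies(d) never appears in any round.

flies(d)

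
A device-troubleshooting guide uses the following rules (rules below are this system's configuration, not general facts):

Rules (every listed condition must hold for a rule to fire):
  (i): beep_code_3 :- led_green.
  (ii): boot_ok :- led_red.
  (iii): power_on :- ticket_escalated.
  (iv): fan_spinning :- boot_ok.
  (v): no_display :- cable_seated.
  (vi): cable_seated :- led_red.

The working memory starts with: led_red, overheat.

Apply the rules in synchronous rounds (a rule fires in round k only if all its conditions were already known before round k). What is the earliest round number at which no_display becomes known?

Round 1: (ii) [boot_ok :- led_red.]; (vi) [cable_seated :- led_red.]. Adds boot_ok, cable_seated.
Round 2: (iv) [fan_spinning :- boot_ok.]; (v) [no_display :- cable_seated.]. Adds fan_spinning, no_display.
no_display first appears in round 2.

2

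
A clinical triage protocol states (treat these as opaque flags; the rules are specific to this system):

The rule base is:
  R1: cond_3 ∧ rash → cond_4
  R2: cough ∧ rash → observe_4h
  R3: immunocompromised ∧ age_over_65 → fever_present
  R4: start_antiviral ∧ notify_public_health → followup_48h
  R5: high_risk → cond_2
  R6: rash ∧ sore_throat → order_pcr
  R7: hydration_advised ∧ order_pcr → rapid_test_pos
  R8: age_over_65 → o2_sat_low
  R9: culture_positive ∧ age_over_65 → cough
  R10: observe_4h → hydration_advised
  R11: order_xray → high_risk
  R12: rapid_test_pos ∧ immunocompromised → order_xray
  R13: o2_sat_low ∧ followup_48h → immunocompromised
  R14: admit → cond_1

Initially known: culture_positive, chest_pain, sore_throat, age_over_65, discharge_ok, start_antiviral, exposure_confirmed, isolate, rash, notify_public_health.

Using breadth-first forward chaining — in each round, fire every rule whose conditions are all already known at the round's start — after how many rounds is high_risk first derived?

Round 1 fires R4, R6, R8, R9, giving followup_48h, order_pcr, o2_sat_low, cough.
Round 2 fires R2, R13, giving observe_4h, immunocompromised.
Round 3 fires R3, R10, giving fever_present, hydration_advised.
Round 4 fires R7, giving rapid_test_pos.
Round 5 fires R12, giving order_xray.
Round 6 fires R11, giving high_risk.
high_risk first appears in round 6.

6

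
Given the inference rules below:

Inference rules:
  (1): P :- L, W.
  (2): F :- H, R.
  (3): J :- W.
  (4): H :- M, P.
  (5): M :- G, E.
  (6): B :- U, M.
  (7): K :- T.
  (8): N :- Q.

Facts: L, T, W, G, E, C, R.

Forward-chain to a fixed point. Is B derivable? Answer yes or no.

Round 1 — (1), (3), (5), (7), derive P, J, M, K.
Round 2 — (4), derive H.
Round 3 — (2), derive F.
Fixed point reached. B is concluded only by (6); (6) needs U (never derived).

no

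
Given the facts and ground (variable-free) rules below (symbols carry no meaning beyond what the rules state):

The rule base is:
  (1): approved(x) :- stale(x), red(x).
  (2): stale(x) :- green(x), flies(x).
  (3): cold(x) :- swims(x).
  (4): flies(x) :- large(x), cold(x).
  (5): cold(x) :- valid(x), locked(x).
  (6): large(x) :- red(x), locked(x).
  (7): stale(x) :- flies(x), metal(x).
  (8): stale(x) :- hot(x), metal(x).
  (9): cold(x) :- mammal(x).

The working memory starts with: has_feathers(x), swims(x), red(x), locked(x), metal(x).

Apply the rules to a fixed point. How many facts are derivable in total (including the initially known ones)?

10

Round 1 fires (3), (6), giving cold(x), large(x).
Round 2 fires (4), giving flies(x).
Round 3 fires (7), giving stale(x).
Round 4 fires (1), giving approved(x).
Closure: {approved(x), cold(x), flies(x), has_feathers(x), large(x), locked(x), metal(x), red(x), stale(x), swims(x)} — 10 facts.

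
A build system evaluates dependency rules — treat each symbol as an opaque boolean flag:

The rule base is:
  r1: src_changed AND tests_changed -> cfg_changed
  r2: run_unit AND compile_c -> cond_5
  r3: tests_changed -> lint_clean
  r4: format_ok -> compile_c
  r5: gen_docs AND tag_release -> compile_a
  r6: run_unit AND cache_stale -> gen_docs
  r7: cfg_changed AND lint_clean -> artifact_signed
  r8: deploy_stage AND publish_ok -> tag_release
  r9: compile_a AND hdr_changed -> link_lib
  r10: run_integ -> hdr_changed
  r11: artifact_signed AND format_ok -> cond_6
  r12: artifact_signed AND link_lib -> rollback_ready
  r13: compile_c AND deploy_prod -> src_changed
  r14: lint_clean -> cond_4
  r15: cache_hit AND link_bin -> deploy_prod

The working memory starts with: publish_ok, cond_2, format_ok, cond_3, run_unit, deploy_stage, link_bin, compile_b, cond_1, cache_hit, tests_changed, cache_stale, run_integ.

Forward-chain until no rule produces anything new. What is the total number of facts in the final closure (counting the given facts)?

Round 1: r3 [tests_changed -> lint_clean]; r4 [format_ok -> compile_c]; r6 [run_unit AND cache_stale -> gen_docs]; r8 [deploy_stage AND publish_ok -> tag_release]; r10 [run_integ -> hdr_changed]; r15 [cache_hit AND link_bin -> deploy_prod]. New: lint_clean, compile_c, gen_docs, tag_release, hdr_changed, deploy_prod.
Round 2: r2 [run_unit AND compile_c -> cond_5]; r5 [gen_docs AND tag_release -> compile_a]; r13 [compile_c AND deploy_prod -> src_changed]; r14 [lint_clean -> cond_4]. New: cond_5, compile_a, src_changed, cond_4.
Round 3: r1 [src_changed AND tests_changed -> cfg_changed]; r9 [compile_a AND hdr_changed -> link_lib]. New: cfg_changed, link_lib.
Round 4: r7 [cfg_changed AND lint_clean -> artifact_signed]. New: artifact_signed.
Round 5: r11 [artifact_signed AND format_ok -> cond_6]; r12 [artifact_signed AND link_lib -> rollback_ready]. New: cond_6, rollback_ready.
Closure: {artifact_signed, cache_hit, cache_stale, cfg_changed, compile_a, compile_b, compile_c, cond_1, cond_2, cond_3, cond_4, cond_5, cond_6, deploy_prod, deploy_stage, format_ok, gen_docs, hdr_changed, link_bin, link_lib, lint_clean, publish_ok, rollback_ready, run_integ, run_unit, src_changed, tag_release, tests_changed} — 28 facts.

28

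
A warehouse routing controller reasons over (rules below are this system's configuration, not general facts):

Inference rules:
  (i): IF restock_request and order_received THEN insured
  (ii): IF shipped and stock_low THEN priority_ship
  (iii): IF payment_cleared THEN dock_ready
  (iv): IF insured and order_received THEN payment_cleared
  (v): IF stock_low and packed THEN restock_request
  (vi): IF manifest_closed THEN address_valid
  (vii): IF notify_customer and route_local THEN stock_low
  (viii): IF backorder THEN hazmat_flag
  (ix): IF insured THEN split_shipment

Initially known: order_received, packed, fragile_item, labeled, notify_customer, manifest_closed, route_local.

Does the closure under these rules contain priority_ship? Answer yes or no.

Round 1: (vi) [IF manifest_closed THEN address_valid]; (vii) [IF notify_customer and route_local THEN stock_low]. Adds address_valid, stock_low.
Round 2: (v) [IF stock_low and packed THEN restock_request]. Adds restock_request.
Round 3: (i) [IF restock_request and order_received THEN insured]. Adds insured.
Round 4: (iv) [IF insured and order_received THEN payment_cleared]; (ix) [IF insured THEN split_shipment]. Adds payment_cleared, split_shipment.
Round 5: (iii) [IF payment_cleared THEN dock_ready]. Adds dock_ready.
Fixed point reached. priority_ship is concluded only by (ii); (ii) needs shipped (never derived).

no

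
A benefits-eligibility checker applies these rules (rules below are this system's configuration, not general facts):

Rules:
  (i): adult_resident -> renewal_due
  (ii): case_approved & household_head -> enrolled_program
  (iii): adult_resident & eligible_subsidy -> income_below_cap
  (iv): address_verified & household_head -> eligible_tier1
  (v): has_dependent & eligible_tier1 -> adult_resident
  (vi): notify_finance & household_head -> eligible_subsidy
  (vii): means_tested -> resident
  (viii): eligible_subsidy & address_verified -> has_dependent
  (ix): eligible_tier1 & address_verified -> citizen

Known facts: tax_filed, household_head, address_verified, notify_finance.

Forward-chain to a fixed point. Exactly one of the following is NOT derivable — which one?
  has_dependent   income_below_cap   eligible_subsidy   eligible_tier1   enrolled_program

enrolled_program

Round 1: (iv) [address_verified & household_head -> eligible_tier1]; (vi) [notify_finance & household_head -> eligible_subsidy]. New: eligible_tier1, eligible_subsidy.
Round 2: (viii) [eligible_subsidy & address_verified -> has_dependent]; (ix) [eligible_tier1 & address_verified -> citizen]. New: has_dependent, citizen.
Round 3: (v) [has_dependent & eligible_tier1 -> adult_resident]. New: adult_resident.
Round 4: (i) [adult_resident -> renewal_due]; (iii) [adult_resident & eligible_subsidy -> income_below_cap]. New: renewal_due, income_below_cap.
Derived: eligible_subsidy (round 1), eligible_tier1 (round 1), has_dependent (round 2), income_below_cap (round 4). enrolled_program never appears in any round.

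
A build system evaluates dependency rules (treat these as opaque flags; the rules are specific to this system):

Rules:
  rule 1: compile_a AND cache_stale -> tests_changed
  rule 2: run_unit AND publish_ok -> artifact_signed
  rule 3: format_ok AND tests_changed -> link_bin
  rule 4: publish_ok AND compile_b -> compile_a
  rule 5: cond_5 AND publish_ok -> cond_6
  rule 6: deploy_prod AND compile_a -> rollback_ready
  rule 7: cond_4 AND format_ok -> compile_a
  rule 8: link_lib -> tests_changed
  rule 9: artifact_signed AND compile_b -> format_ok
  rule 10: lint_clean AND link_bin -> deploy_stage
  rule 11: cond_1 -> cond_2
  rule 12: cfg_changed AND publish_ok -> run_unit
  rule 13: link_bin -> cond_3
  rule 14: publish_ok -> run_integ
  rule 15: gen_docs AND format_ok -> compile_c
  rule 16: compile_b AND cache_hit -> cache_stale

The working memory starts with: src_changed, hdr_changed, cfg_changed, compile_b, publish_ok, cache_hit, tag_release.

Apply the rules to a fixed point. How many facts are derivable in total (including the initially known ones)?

16

[1] rule 4 [publish_ok AND compile_b -> compile_a]; rule 12 [cfg_changed AND publish_ok -> run_unit]; rule 14 [publish_ok -> run_integ]; rule 16 [compile_b AND cache_hit -> cache_stale]. ⇒ new: compile_a, run_unit, run_integ, cache_stale.
[2] rule 1 [compile_a AND cache_stale -> tests_changed]; rule 2 [run_unit AND publish_ok -> artifact_signed]. ⇒ new: tests_changed, artifact_signed.
[3] rule 9 [artifact_signed AND compile_b -> format_ok]. ⇒ new: format_ok.
[4] rule 3 [format_ok AND tests_changed -> link_bin]. ⇒ new: link_bin.
[5] rule 13 [link_bin -> cond_3]. ⇒ new: cond_3.
Closure: {artifact_signed, cache_hit, cache_stale, cfg_changed, compile_a, compile_b, cond_3, format_ok, hdr_changed, link_bin, publish_ok, run_integ, run_unit, src_changed, tag_release, tests_changed} — 16 facts.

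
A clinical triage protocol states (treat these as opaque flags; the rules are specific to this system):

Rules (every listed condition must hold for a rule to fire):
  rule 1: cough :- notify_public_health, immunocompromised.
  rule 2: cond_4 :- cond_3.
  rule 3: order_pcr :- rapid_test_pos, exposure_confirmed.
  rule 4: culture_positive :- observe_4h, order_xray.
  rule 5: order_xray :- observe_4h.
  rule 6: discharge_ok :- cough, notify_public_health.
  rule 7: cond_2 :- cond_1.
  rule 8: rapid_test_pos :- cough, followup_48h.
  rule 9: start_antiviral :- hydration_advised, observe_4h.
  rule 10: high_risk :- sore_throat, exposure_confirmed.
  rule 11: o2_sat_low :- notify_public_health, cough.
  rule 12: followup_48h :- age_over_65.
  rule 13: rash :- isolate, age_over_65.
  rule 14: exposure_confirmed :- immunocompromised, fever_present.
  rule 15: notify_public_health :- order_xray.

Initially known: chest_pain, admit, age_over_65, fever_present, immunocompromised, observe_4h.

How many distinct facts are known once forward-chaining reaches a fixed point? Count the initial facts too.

16

Round 1 — rule 5, rule 12, rule 14, derive order_xray, followup_48h, exposure_confirmed.
Round 2 — rule 4, rule 15, derive culture_positive, notify_public_health.
Round 3 — rule 1, derive cough.
Round 4 — rule 6, rule 8, rule 11, derive discharge_ok, rapid_test_pos, o2_sat_low.
Round 5 — rule 3, derive order_pcr.
Closure: {admit, age_over_65, chest_pain, cough, culture_positive, discharge_ok, exposure_confirmed, fever_present, followup_48h, immunocompromised, notify_public_health, o2_sat_low, observe_4h, order_pcr, order_xray, rapid_test_pos} — 16 facts.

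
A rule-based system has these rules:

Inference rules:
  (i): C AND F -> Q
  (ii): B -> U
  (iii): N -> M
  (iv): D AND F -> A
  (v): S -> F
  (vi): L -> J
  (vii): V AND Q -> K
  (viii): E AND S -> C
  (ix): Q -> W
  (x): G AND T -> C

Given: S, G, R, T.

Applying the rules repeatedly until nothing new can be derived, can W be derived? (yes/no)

yes

Round 1 — (v), (x), derive F, C.
Round 2 — (i), derive Q.
Round 3 — (ix), derive W.
W appears in round 3, so it is derivable.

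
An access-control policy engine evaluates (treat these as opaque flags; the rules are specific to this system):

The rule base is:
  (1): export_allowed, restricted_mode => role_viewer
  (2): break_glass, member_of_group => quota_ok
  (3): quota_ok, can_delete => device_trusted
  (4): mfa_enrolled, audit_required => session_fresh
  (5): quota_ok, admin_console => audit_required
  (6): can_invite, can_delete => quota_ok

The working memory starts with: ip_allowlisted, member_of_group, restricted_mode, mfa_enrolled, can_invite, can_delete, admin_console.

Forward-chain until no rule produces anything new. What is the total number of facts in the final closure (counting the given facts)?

Round 1: (6) [can_invite, can_delete => quota_ok]. New: quota_ok.
Round 2: (3) [quota_ok, can_delete => device_trusted]; (5) [quota_ok, admin_console => audit_required]. New: device_trusted, audit_required.
Round 3: (4) [mfa_enrolled, audit_required => session_fresh]. New: session_fresh.
Closure: {admin_console, audit_required, can_delete, can_invite, device_trusted, ip_allowlisted, member_of_group, mfa_enrolled, quota_ok, restricted_mode, session_fresh} — 11 facts.

11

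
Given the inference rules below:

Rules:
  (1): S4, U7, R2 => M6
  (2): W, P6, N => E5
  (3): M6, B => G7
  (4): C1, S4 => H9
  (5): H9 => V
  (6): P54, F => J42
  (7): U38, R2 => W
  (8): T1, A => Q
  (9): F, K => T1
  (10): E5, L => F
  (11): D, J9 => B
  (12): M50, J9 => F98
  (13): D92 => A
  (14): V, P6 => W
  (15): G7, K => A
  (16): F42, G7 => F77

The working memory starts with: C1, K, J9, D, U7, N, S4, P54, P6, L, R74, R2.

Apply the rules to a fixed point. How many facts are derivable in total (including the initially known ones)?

Round 1 — (1), (4), (11), derive M6, H9, B.
Round 2 — (3), (5), derive G7, V.
Round 3 — (14), (15), derive W, A.
Round 4 — (2), derive E5.
Round 5 — (10), derive F.
Round 6 — (6), (9), derive J42, T1.
Round 7 — (8), derive Q.
Closure: {A, B, C1, D, E5, F, G7, H9, J42, J9, K, L, M6, N, P54, P6, Q, R2, R74, S4, T1, U7, V, W} — 24 facts.

24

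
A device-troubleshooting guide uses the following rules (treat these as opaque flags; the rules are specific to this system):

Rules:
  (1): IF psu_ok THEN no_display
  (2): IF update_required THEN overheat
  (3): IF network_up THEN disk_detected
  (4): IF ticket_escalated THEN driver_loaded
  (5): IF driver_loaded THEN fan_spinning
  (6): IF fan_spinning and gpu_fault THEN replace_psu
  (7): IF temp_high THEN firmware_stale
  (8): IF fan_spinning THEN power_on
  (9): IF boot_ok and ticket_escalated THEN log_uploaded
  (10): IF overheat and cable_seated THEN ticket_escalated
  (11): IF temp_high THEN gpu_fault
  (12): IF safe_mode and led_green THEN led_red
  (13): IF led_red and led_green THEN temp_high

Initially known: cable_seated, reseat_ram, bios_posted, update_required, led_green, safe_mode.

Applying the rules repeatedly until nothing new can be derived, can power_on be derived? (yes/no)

Round 1 fires (2), (12), giving overheat, led_red.
Round 2 fires (10), (13), giving ticket_escalated, temp_high.
Round 3 fires (4), (7), (11), giving driver_loaded, firmware_stale, gpu_fault.
Round 4 fires (5), giving fan_spinning.
Round 5 fires (6), (8), giving replace_psu, power_on.
power_on appears in round 5, so it is derivable.

yes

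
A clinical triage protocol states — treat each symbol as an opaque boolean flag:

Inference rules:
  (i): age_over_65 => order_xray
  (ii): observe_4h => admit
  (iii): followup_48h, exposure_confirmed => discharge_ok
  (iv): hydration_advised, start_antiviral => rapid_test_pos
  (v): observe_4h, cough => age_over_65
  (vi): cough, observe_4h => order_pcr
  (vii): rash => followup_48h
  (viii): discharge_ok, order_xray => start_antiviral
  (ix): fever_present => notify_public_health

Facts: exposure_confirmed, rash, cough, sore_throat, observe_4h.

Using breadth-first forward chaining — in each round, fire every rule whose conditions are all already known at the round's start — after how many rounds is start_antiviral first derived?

3

Round 1 — (ii), (v), (vi), (vii), derive admit, age_over_65, order_pcr, followup_48h.
Round 2 — (i), (iii), derive order_xray, discharge_ok.
Round 3 — (viii), derive start_antiviral.
start_antiviral first appears in round 3.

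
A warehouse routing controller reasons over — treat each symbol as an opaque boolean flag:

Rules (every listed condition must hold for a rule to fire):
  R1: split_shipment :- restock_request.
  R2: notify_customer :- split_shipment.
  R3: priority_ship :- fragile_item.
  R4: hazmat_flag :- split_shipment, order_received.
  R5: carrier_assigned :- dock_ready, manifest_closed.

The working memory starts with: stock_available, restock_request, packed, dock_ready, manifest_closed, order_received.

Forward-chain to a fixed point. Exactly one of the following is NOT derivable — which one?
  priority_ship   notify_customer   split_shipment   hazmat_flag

Round 1: R1 [split_shipment :- restock_request.]; R5 [carrier_assigned :- dock_ready, manifest_closed.]. New: split_shipment, carrier_assigned.
Round 2: R2 [notify_customer :- split_shipment.]; R4 [hazmat_flag :- split_shipment, order_received.]. New: notify_customer, hazmat_flag.
Derived: notify_customer (round 2), split_shipment (round 1), hazmat_flag (round 2). priority_ship never appears in any round.

priority_ship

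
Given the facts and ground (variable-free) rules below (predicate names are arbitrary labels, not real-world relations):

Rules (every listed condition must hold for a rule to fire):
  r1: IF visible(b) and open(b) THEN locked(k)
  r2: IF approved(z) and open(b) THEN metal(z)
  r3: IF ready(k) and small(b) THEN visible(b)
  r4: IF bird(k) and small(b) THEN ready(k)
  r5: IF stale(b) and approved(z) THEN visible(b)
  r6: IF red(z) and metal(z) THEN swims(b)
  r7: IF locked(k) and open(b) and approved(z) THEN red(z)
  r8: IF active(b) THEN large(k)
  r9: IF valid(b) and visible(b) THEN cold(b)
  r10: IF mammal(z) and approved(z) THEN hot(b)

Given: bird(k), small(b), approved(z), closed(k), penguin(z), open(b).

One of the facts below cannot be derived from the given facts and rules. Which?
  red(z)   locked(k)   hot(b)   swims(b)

hot(b)

Round 1: r2 [IF approved(z) and open(b) THEN metal(z)]; r4 [IF bird(k) and small(b) THEN ready(k)]. New: metal(z), ready(k).
Round 2: r3 [IF ready(k) and small(b) THEN visible(b)]. New: visible(b).
Round 3: r1 [IF visible(b) and open(b) THEN locked(k)]. New: locked(k).
Round 4: r7 [IF locked(k) and open(b) and approved(z) THEN red(z)]. New: red(z).
Round 5: r6 [IF red(z) and metal(z) THEN swims(b)]. New: swims(b).
Derived: red(z) (round 4), locked(k) (round 3), swims(b) (round 5). hot(b) never appears in any round.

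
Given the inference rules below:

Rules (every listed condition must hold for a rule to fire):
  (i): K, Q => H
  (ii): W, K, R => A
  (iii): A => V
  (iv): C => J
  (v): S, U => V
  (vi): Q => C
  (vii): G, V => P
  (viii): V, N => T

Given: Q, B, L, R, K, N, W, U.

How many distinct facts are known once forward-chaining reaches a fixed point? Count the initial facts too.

Round 1 — (i), (ii), (vi), derive H, A, C.
Round 2 — (iii), (iv), derive V, J.
Round 3 — (viii), derive T.
Closure: {A, B, C, H, J, K, L, N, Q, R, T, U, V, W} — 14 facts.

14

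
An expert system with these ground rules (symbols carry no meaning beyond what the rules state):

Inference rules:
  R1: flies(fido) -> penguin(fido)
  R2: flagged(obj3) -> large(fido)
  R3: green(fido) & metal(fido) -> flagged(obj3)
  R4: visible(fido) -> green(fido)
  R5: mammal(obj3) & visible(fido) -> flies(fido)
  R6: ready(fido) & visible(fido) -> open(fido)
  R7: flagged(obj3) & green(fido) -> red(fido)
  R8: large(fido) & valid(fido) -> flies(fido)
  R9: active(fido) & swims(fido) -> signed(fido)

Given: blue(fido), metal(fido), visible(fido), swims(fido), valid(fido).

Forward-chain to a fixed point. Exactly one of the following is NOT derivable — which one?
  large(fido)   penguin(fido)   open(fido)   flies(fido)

Round 1: R4 [visible(fido) -> green(fido)]. Adds green(fido).
Round 2: R3 [green(fido) & metal(fido) -> flagged(obj3)]. Adds flagged(obj3).
Round 3: R2 [flagged(obj3) -> large(fido)]; R7 [flagged(obj3) & green(fido) -> red(fido)]. Adds large(fido), red(fido).
Round 4: R8 [large(fido) & valid(fido) -> flies(fido)]. Adds flies(fido).
Round 5: R1 [flies(fido) -> penguin(fido)]. Adds penguin(fido).
Derived: flies(fido) (round 4), large(fido) (round 3), penguin(fido) (round 5). open(fido) never appears in any round.

open(fido)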